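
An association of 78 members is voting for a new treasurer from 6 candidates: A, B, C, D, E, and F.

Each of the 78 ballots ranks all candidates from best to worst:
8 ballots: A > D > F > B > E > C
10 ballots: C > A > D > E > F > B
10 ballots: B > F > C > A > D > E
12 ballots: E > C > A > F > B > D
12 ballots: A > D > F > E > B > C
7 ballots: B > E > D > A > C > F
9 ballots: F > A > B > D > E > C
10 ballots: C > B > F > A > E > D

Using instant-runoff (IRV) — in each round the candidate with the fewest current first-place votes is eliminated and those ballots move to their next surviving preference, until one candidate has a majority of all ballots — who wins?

C

Round 1: A 20, B 17, C 20, D 0, E 12, F 9. D eliminated.
Round 2: A 20, B 17, C 20, E 12, F 9. F eliminated.
Round 3: A 29, B 17, C 20, E 12. E eliminated.
Round 4: A 29, B 17, C 32. B eliminated.
Round 5: A 36, C 42. C has a majority (≥40).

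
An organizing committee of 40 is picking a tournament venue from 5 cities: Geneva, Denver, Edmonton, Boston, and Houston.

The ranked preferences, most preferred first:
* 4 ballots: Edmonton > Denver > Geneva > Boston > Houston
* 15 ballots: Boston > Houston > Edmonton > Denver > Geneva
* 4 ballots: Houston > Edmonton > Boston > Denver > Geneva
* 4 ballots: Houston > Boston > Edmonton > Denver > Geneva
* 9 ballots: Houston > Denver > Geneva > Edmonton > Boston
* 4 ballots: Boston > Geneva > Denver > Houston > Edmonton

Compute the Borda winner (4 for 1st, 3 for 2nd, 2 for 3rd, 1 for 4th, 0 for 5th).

Geneva: 4×2 + 15×0 + 4×0 + 4×0 + 9×2 + 4×3 = 38
Denver: 4×3 + 15×1 + 4×1 + 4×1 + 9×3 + 4×2 = 70
Edmonton: 4×4 + 15×2 + 4×3 + 4×2 + 9×1 + 4×0 = 75
Boston: 4×1 + 15×4 + 4×2 + 4×3 + 9×0 + 4×4 = 100
Houston: 4×0 + 15×3 + 4×4 + 4×4 + 9×4 + 4×1 = 117

Houston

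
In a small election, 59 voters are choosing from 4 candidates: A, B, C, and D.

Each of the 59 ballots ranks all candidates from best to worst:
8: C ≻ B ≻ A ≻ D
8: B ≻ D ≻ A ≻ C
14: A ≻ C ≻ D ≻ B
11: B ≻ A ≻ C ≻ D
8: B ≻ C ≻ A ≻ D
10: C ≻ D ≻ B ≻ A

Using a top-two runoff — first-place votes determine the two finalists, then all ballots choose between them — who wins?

Round 1 first-place votes: A 14, B 27, C 18, D 0. B and C advance.
Runoff: B is ranked above C on 27 ballots, C above B on 32.

C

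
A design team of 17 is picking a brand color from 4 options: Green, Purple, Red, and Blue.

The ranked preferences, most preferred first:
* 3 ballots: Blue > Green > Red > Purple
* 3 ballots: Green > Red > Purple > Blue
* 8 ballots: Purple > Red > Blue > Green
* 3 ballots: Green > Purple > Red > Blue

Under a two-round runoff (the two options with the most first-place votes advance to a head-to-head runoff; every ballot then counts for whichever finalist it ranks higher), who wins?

Round 1 first-place votes: Green 6, Purple 8, Red 0, Blue 3. Purple and Green advance.
Runoff: Purple is ranked above Green on 8 ballots, Green above Purple on 9.

Green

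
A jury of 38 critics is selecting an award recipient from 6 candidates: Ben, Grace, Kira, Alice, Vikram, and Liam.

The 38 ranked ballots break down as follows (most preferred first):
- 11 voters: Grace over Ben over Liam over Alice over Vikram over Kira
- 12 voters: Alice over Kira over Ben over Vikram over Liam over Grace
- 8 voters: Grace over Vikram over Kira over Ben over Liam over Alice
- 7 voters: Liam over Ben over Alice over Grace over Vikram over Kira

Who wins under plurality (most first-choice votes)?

Grace

First-place votes: Ben 0, Grace 19, Kira 0, Alice 12, Vikram 0, Liam 7.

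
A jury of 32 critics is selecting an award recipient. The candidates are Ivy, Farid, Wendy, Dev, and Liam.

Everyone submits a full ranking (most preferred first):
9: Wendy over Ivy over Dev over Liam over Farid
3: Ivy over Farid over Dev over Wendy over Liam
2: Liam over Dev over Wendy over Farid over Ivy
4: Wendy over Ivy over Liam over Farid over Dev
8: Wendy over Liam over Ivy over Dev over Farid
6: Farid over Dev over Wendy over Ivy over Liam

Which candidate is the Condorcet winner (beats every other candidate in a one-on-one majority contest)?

Wendy vs Ivy: 29–3
Wendy vs Farid: 23–9
Wendy vs Dev: 21–11
Wendy vs Liam: 30–2
Wendy beats every other candidate.

Wendy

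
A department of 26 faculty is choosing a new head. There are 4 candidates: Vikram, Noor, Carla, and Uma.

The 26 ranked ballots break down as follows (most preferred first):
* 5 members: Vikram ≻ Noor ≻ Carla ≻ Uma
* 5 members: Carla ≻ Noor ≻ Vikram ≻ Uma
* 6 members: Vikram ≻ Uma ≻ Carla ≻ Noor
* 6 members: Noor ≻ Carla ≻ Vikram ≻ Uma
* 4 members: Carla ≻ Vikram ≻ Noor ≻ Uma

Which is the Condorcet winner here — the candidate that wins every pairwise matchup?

Carla vs Vikram: 15–11
Carla vs Noor: 15–11
Carla vs Uma: 20–6
Carla beats every other candidate.

Carla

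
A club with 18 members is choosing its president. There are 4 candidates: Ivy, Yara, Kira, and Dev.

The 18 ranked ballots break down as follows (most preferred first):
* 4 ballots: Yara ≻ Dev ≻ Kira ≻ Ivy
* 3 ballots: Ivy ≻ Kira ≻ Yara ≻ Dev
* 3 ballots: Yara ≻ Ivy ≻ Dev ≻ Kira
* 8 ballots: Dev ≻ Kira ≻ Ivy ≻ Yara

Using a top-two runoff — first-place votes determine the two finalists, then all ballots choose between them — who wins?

Round 1 first-place votes: Ivy 3, Yara 7, Kira 0, Dev 8. Dev and Yara advance.
Runoff: Dev is ranked above Yara on 8 ballots, Yara above Dev on 10.

Yara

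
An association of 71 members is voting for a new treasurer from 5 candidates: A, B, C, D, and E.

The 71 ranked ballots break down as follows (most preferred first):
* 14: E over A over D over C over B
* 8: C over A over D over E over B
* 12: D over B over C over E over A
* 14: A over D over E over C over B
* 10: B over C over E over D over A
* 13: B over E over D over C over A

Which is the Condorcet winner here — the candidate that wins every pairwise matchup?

E vs A: 49–22
E vs B: 36–35
E vs C: 41–30
E vs D: 37–34
E beats every other candidate.

E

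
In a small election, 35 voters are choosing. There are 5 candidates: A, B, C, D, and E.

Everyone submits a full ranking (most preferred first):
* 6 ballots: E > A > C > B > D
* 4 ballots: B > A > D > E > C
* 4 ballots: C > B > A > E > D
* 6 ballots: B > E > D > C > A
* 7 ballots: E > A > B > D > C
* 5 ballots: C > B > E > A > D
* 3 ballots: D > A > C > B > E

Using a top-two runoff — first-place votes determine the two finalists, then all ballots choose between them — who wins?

B

Round 1 first-place votes: A 0, B 10, C 9, D 3, E 13. E and B advance.
Runoff: E is ranked above B on 13 ballots, B above E on 22.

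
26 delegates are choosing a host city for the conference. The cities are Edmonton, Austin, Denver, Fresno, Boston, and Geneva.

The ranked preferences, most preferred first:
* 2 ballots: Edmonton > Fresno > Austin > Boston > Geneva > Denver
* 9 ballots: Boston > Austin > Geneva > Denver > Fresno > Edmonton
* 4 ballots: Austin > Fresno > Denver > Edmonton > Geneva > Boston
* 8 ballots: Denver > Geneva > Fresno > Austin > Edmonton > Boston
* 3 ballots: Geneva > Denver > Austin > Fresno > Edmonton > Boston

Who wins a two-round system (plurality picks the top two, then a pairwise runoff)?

Denver

Round 1 first-place votes: Edmonton 2, Austin 4, Denver 8, Fresno 0, Boston 9, Geneva 3. Boston and Denver advance.
Runoff: Boston is ranked above Denver on 11 ballots, Denver above Boston on 15.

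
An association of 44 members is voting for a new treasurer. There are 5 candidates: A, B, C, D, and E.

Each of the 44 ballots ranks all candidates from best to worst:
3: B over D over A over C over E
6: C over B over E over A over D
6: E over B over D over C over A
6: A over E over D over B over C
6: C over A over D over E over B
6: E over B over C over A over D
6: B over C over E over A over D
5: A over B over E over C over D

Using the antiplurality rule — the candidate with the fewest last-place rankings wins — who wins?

E

Last-place votes: A 6, B 6, C 6, D 23, E 3.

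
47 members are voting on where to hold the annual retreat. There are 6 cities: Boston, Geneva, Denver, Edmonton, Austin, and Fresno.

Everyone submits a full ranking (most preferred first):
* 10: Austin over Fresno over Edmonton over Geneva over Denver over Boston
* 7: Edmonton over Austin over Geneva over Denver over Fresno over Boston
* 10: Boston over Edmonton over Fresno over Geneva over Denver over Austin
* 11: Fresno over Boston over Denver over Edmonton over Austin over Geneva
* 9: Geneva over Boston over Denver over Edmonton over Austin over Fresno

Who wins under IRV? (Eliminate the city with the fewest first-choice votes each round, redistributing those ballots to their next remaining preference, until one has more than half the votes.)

Boston

Round 1: Boston 10, Geneva 9, Denver 0, Edmonton 7, Austin 10, Fresno 11. Denver eliminated.
Round 2: Boston 10, Geneva 9, Edmonton 7, Austin 10, Fresno 11. Edmonton eliminated.
Round 3: Boston 10, Geneva 9, Austin 17, Fresno 11. Geneva eliminated.
Round 4: Boston 19, Austin 17, Fresno 11. Fresno eliminated.
Round 5: Boston 30, Austin 17. Boston has a majority (≥24).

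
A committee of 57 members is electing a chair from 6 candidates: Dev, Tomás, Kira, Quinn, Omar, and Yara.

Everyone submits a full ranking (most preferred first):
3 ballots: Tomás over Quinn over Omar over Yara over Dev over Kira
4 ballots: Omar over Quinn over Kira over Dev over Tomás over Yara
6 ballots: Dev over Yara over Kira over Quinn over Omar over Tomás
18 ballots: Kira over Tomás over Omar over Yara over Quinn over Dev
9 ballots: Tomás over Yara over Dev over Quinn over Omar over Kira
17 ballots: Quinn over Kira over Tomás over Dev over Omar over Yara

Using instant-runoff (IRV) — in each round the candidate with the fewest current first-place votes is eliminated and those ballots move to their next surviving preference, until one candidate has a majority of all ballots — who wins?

Quinn

Round 1: Dev 6, Tomás 12, Kira 18, Quinn 17, Omar 4, Yara 0. Yara eliminated.
Round 2: Dev 6, Tomás 12, Kira 18, Quinn 17, Omar 4. Omar eliminated.
Round 3: Dev 6, Tomás 12, Kira 18, Quinn 21. Dev eliminated.
Round 4: Tomás 12, Kira 24, Quinn 21. Tomás eliminated.
Round 5: Kira 24, Quinn 33. Quinn has a majority (≥29).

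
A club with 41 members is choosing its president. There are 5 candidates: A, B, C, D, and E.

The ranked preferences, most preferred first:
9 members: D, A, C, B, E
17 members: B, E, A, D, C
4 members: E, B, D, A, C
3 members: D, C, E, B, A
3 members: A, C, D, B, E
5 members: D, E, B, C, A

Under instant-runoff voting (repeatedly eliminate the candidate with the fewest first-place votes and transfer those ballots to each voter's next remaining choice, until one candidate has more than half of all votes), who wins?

B

Round 1: A 3, B 17, C 0, D 17, E 4. C eliminated.
Round 2: A 3, B 17, D 17, E 4. A eliminated.
Round 3: B 17, D 20, E 4. E eliminated.
Round 4: B 21, D 20. B has a majority (≥21).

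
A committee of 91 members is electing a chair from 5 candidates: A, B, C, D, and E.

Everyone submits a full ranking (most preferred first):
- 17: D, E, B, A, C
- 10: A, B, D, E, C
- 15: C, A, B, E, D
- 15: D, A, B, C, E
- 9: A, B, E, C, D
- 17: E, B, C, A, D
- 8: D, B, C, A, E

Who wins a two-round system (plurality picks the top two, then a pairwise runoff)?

Round 1 first-place votes: A 19, B 0, C 15, D 40, E 17. D and A advance.
Runoff: D is ranked above A on 40 ballots, A above D on 51.

A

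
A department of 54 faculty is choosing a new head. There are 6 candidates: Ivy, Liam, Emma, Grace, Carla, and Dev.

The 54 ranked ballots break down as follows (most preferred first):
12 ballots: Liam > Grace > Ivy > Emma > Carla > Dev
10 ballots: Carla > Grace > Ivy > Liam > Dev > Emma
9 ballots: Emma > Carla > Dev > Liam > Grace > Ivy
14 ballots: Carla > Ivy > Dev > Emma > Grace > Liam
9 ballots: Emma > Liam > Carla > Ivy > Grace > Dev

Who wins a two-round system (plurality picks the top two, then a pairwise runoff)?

Round 1 first-place votes: Ivy 0, Liam 12, Emma 18, Grace 0, Carla 24, Dev 0. Carla and Emma advance.
Runoff: Carla is ranked above Emma on 24 ballots, Emma above Carla on 30.

Emma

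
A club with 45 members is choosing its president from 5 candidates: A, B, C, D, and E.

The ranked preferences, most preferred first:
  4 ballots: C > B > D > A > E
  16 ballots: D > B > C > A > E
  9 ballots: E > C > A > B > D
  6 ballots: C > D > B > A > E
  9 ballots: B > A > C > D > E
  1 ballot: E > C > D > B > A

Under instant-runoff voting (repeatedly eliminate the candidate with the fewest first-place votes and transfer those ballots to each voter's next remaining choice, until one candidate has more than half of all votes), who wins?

C

Round 1: A 0, B 9, C 10, D 16, E 10. A eliminated.
Round 2: B 9, C 10, D 16, E 10. B eliminated.
Round 3: C 19, D 16, E 10. E eliminated.
Round 4: C 29, D 16. C has a majority (≥23).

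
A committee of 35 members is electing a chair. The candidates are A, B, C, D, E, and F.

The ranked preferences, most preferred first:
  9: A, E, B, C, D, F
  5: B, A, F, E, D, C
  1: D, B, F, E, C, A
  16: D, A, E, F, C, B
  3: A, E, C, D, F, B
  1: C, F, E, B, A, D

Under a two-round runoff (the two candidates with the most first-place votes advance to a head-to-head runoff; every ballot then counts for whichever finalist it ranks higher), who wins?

A

Round 1 first-place votes: A 12, B 5, C 1, D 17, E 0, F 0. D and A advance.
Runoff: D is ranked above A on 17 ballots, A above D on 18.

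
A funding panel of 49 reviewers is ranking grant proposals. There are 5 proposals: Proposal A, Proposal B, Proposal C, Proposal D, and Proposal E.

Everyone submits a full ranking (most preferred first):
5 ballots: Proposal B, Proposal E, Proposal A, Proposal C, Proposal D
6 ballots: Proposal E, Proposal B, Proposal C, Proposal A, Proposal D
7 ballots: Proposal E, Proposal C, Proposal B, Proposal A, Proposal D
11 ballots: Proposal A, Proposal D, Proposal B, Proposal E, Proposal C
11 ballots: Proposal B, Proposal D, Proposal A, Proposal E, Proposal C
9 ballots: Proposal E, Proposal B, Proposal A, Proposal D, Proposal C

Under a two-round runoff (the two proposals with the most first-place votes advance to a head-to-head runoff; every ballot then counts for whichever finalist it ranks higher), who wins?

Proposal B

Round 1 first-place votes: Proposal A 11, Proposal B 16, Proposal C 0, Proposal D 0, Proposal E 22. Proposal E and Proposal B advance.
Runoff: Proposal E is ranked above Proposal B on 22 ballots, Proposal B above Proposal E on 27.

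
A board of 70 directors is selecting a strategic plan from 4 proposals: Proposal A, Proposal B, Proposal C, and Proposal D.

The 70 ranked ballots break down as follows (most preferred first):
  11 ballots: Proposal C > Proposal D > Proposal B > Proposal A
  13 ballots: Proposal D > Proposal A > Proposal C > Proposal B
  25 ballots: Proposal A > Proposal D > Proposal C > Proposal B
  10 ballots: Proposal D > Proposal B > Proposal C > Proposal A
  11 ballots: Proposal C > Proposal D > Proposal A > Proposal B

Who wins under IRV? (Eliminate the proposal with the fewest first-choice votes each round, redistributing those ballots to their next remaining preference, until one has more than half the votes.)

Round 1: Proposal A 25, Proposal B 0, Proposal C 22, Proposal D 23. Proposal B eliminated.
Round 2: Proposal A 25, Proposal C 22, Proposal D 23. Proposal C eliminated.
Round 3: Proposal A 25, Proposal D 45. Proposal D has a majority (≥36).

Proposal D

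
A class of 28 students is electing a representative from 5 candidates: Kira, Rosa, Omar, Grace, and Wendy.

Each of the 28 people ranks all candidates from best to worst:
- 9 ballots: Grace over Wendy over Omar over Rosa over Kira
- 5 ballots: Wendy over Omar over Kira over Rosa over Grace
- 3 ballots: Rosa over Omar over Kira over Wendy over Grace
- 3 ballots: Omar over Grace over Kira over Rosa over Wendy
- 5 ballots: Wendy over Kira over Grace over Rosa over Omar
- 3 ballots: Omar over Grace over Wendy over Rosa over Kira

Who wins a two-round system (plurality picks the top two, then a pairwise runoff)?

Round 1 first-place votes: Kira 0, Rosa 3, Omar 6, Grace 9, Wendy 10. Wendy and Grace advance.
Runoff: Wendy is ranked above Grace on 13 ballots, Grace above Wendy on 15.

Grace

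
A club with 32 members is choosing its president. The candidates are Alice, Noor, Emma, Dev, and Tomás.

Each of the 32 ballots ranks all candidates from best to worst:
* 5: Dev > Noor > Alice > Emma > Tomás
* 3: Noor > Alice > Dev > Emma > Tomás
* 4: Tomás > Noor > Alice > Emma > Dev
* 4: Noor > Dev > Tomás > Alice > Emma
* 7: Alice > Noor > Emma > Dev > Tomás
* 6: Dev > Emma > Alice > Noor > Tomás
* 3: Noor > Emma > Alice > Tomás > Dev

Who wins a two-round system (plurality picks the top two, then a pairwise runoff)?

Noor

Round 1 first-place votes: Alice 7, Noor 10, Emma 0, Dev 11, Tomás 4. Dev and Noor advance.
Runoff: Dev is ranked above Noor on 11 ballots, Noor above Dev on 21.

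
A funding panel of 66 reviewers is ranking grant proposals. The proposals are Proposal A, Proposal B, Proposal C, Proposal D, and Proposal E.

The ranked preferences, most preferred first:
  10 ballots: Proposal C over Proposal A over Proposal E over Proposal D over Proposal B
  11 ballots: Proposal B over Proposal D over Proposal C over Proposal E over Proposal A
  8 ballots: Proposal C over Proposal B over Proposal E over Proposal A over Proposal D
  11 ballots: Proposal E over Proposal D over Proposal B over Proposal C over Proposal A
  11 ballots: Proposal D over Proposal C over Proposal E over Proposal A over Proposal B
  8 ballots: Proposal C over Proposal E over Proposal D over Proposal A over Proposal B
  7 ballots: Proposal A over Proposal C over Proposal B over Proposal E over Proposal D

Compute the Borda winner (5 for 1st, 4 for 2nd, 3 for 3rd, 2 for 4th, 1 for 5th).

Proposal A: 10×4 + 11×1 + 8×2 + 11×1 + 11×2 + 8×2 + 7×5 = 151
Proposal B: 10×1 + 11×5 + 8×4 + 11×3 + 11×1 + 8×1 + 7×3 = 170
Proposal C: 10×5 + 11×3 + 8×5 + 11×2 + 11×4 + 8×5 + 7×4 = 257
Proposal D: 10×2 + 11×4 + 8×1 + 11×4 + 11×5 + 8×3 + 7×1 = 202
Proposal E: 10×3 + 11×2 + 8×3 + 11×5 + 11×3 + 8×4 + 7×2 = 210

Proposal C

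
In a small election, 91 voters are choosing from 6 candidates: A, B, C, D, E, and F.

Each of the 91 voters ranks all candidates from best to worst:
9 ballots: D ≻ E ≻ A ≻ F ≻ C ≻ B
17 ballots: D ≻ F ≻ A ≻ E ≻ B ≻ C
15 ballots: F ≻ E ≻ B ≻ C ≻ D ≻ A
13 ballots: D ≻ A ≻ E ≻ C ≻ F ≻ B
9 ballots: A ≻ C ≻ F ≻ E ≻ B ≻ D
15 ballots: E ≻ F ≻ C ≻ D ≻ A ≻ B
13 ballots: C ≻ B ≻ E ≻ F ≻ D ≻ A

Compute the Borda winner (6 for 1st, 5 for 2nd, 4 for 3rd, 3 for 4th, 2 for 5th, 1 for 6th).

A: 9×4 + 17×4 + 15×1 + 13×5 + 9×6 + 15×2 + 13×1 = 281
B: 9×1 + 17×2 + 15×4 + 13×1 + 9×2 + 15×1 + 13×5 = 214
C: 9×2 + 17×1 + 15×3 + 13×3 + 9×5 + 15×4 + 13×6 = 302
D: 9×6 + 17×6 + 15×2 + 13×6 + 9×1 + 15×3 + 13×2 = 344
E: 9×5 + 17×3 + 15×5 + 13×4 + 9×3 + 15×6 + 13×4 = 392
F: 9×3 + 17×5 + 15×6 + 13×2 + 9×4 + 15×5 + 13×3 = 378

E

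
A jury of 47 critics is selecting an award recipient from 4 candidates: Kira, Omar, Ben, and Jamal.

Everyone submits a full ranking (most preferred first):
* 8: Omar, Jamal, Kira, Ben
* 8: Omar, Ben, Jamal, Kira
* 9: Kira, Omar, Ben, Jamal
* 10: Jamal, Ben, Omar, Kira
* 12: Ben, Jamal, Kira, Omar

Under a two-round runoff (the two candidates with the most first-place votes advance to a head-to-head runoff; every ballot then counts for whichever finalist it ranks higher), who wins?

Round 1 first-place votes: Kira 9, Omar 16, Ben 12, Jamal 10. Omar and Ben advance.
Runoff: Omar is ranked above Ben on 25 ballots, Ben above Omar on 22.

Omar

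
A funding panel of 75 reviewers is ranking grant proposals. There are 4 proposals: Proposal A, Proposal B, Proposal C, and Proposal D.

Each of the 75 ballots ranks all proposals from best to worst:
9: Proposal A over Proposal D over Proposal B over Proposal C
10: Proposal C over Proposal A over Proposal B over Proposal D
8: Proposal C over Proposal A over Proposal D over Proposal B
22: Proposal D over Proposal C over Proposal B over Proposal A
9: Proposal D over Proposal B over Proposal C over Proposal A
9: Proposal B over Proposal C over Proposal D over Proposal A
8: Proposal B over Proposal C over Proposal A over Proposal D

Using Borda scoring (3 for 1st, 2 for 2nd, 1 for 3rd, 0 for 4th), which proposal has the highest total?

Proposal C

Proposal A: 9×3 + 10×2 + 8×2 + 22×0 + 9×0 + 9×0 + 8×1 = 71
Proposal B: 9×1 + 10×1 + 8×0 + 22×1 + 9×2 + 9×3 + 8×3 = 110
Proposal C: 9×0 + 10×3 + 8×3 + 22×2 + 9×1 + 9×2 + 8×2 = 141
Proposal D: 9×2 + 10×0 + 8×1 + 22×3 + 9×3 + 9×1 + 8×0 = 128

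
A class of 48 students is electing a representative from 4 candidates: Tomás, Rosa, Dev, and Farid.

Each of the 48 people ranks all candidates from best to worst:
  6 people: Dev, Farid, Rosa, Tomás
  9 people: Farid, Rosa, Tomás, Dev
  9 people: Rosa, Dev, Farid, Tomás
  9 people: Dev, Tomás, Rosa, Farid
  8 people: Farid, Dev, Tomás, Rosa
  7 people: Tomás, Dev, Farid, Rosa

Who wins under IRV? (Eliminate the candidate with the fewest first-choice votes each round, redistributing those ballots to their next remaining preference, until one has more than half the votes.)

Dev

Round 1: Tomás 7, Rosa 9, Dev 15, Farid 17. Tomás eliminated.
Round 2: Rosa 9, Dev 22, Farid 17. Rosa eliminated.
Round 3: Dev 31, Farid 17. Dev has a majority (≥25).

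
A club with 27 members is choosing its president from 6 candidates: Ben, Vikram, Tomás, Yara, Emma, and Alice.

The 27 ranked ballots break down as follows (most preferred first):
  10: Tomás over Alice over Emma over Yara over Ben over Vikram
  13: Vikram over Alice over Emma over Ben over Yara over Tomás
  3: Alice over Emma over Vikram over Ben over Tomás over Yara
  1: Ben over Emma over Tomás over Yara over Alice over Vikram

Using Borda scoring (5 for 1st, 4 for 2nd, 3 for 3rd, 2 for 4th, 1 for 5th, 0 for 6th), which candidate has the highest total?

Alice

Ben: 10×1 + 13×2 + 3×2 + 1×5 = 47
Vikram: 10×0 + 13×5 + 3×3 + 1×0 = 74
Tomás: 10×5 + 13×0 + 3×1 + 1×3 = 56
Yara: 10×2 + 13×1 + 3×0 + 1×2 = 35
Emma: 10×3 + 13×3 + 3×4 + 1×4 = 85
Alice: 10×4 + 13×4 + 3×5 + 1×1 = 108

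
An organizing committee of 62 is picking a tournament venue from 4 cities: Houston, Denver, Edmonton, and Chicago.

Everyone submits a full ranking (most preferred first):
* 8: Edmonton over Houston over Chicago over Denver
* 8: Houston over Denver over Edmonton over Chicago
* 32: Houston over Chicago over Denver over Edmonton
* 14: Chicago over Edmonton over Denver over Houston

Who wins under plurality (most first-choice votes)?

Houston

First-place votes: Houston 40, Denver 0, Edmonton 8, Chicago 14.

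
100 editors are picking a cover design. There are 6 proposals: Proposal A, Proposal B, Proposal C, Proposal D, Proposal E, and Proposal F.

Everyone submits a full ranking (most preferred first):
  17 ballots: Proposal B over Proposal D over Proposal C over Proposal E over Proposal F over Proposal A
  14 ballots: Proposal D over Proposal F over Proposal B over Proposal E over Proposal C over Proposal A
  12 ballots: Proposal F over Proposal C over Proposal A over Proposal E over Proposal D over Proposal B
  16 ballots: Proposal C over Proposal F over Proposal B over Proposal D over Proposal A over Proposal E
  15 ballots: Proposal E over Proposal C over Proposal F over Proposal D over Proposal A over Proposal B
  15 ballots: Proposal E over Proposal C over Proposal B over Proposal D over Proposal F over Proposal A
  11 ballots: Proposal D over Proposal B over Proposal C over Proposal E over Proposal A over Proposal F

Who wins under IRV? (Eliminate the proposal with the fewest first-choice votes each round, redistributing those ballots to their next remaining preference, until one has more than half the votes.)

Proposal D

Round 1: Proposal A 0, Proposal B 17, Proposal C 16, Proposal D 25, Proposal E 30, Proposal F 12. Proposal A eliminated.
Round 2: Proposal B 17, Proposal C 16, Proposal D 25, Proposal E 30, Proposal F 12. Proposal F eliminated.
Round 3: Proposal B 17, Proposal C 28, Proposal D 25, Proposal E 30. Proposal B eliminated.
Round 4: Proposal C 28, Proposal D 42, Proposal E 30. Proposal C eliminated.
Round 5: Proposal D 58, Proposal E 42. Proposal D has a majority (≥51).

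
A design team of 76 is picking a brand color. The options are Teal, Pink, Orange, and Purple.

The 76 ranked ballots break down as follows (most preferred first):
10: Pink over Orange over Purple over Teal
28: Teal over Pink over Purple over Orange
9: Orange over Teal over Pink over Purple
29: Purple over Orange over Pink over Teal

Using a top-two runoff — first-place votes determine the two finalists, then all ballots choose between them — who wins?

Purple

Round 1 first-place votes: Teal 28, Pink 10, Orange 9, Purple 29. Purple and Teal advance.
Runoff: Purple is ranked above Teal on 39 ballots, Teal above Purple on 37.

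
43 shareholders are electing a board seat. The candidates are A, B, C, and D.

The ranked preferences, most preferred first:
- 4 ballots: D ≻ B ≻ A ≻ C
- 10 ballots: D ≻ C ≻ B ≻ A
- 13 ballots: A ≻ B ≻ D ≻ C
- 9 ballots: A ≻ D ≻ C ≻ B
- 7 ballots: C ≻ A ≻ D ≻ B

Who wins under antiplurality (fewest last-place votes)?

Last-place votes: A 10, B 16, C 17, D 0.

D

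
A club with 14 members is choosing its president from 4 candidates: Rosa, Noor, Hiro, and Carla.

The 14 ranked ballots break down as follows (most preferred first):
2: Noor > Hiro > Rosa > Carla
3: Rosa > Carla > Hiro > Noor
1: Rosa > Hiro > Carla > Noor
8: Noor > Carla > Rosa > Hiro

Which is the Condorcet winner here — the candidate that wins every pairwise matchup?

Noor

Noor vs Rosa: 10–4
Noor vs Hiro: 10–4
Noor vs Carla: 10–4
Noor beats every other candidate.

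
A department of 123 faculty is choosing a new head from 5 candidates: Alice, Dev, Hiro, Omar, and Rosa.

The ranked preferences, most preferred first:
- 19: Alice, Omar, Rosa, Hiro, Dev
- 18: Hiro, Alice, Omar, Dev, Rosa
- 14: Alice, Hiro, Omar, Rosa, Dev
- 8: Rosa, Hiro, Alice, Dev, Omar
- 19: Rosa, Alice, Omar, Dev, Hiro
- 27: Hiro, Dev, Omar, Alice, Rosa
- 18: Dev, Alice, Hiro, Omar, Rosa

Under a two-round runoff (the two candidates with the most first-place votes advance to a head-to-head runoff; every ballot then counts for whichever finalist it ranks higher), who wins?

Alice

Round 1 first-place votes: Alice 33, Dev 18, Hiro 45, Omar 0, Rosa 27. Hiro and Alice advance.
Runoff: Hiro is ranked above Alice on 53 ballots, Alice above Hiro on 70.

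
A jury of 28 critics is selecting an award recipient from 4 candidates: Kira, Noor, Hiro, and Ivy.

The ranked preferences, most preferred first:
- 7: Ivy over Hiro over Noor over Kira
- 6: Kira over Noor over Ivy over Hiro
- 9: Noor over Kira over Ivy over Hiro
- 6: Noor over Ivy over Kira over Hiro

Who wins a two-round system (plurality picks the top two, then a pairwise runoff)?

Noor

Round 1 first-place votes: Kira 6, Noor 15, Hiro 0, Ivy 7. Noor and Ivy advance.
Runoff: Noor is ranked above Ivy on 21 ballots, Ivy above Noor on 7.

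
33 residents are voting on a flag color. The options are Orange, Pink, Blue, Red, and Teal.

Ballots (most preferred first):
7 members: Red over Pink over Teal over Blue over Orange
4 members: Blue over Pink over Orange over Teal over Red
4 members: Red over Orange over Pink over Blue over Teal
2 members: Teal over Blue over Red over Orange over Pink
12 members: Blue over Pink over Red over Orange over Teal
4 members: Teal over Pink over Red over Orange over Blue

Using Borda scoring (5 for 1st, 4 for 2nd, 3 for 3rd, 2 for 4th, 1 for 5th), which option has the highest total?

Orange: 7×1 + 4×3 + 4×4 + 2×2 + 12×2 + 4×2 = 71
Pink: 7×4 + 4×4 + 4×3 + 2×1 + 12×4 + 4×4 = 122
Blue: 7×2 + 4×5 + 4×2 + 2×4 + 12×5 + 4×1 = 114
Red: 7×5 + 4×1 + 4×5 + 2×3 + 12×3 + 4×3 = 113
Teal: 7×3 + 4×2 + 4×1 + 2×5 + 12×1 + 4×5 = 75

Pink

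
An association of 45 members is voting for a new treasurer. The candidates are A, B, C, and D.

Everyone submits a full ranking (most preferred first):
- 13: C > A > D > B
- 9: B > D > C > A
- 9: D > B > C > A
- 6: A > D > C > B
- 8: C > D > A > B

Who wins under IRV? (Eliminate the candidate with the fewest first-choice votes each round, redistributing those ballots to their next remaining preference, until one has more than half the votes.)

D

Round 1: A 6, B 9, C 21, D 9. A eliminated.
Round 2: B 9, C 21, D 15. B eliminated.
Round 3: C 21, D 24. D has a majority (≥23).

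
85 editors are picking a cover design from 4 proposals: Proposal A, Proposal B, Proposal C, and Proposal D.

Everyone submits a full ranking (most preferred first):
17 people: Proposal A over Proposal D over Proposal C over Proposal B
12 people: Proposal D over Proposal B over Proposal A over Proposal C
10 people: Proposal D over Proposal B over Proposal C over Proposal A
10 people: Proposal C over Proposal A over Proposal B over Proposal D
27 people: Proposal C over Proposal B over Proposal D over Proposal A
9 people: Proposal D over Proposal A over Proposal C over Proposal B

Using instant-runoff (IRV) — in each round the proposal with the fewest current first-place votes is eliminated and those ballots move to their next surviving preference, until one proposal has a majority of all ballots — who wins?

Round 1: Proposal A 17, Proposal B 0, Proposal C 37, Proposal D 31. Proposal B eliminated.
Round 2: Proposal A 17, Proposal C 37, Proposal D 31. Proposal A eliminated.
Round 3: Proposal C 37, Proposal D 48. Proposal D has a majority (≥43).

Proposal D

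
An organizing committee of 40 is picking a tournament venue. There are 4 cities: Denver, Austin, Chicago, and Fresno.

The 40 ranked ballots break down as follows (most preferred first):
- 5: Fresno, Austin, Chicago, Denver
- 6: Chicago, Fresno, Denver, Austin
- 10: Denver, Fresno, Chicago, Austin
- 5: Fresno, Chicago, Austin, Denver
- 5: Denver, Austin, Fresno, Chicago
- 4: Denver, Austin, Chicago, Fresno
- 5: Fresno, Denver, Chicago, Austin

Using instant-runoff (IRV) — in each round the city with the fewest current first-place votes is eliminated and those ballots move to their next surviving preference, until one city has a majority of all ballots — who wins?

Round 1: Denver 19, Austin 0, Chicago 6, Fresno 15. Austin eliminated.
Round 2: Denver 19, Chicago 6, Fresno 15. Chicago eliminated.
Round 3: Denver 19, Fresno 21. Fresno has a majority (≥21).

Fresno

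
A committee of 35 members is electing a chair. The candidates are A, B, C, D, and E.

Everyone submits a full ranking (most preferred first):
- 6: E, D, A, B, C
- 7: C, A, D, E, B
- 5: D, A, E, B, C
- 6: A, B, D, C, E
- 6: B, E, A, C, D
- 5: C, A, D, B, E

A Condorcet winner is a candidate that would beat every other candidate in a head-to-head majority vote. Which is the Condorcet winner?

A vs B: 29–6
A vs C: 23–12
A vs D: 24–11
A vs E: 23–12
A beats every other candidate.

A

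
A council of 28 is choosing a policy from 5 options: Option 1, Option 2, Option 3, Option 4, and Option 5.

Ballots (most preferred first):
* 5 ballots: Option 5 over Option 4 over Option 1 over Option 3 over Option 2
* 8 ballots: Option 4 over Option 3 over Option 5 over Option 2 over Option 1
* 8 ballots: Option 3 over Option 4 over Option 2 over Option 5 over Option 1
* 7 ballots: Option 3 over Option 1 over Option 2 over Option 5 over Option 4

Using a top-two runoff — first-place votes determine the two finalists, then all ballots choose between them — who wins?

Option 3

Round 1 first-place votes: Option 1 0, Option 2 0, Option 3 15, Option 4 8, Option 5 5. Option 3 and Option 4 advance.
Runoff: Option 3 is ranked above Option 4 on 15 ballots, Option 4 above Option 3 on 13.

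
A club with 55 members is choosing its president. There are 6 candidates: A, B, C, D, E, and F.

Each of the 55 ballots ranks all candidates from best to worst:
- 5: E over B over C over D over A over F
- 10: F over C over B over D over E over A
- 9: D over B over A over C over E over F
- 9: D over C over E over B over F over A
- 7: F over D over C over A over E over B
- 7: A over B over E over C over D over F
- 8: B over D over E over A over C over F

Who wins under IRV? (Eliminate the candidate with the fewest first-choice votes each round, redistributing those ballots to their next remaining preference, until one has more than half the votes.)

B

Round 1: A 7, B 8, C 0, D 18, E 5, F 17. C eliminated.
Round 2: A 7, B 8, D 18, E 5, F 17. E eliminated.
Round 3: A 7, B 13, D 18, F 17. A eliminated.
Round 4: B 20, D 18, F 17. F eliminated.
Round 5: B 30, D 25. B has a majority (≥28).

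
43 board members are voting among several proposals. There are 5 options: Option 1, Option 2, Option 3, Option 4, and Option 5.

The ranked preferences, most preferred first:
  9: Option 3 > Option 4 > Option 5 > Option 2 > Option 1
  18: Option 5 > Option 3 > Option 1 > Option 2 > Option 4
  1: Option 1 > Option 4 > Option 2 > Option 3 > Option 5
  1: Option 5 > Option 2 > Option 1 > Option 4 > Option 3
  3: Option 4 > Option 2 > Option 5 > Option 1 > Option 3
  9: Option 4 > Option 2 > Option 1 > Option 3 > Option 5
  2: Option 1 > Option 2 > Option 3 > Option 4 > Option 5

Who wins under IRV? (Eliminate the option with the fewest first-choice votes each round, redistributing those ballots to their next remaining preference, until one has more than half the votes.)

Round 1: Option 1 3, Option 2 0, Option 3 9, Option 4 12, Option 5 19. Option 2 eliminated.
Round 2: Option 1 3, Option 3 9, Option 4 12, Option 5 19. Option 1 eliminated.
Round 3: Option 3 11, Option 4 13, Option 5 19. Option 3 eliminated.
Round 4: Option 4 24, Option 5 19. Option 4 has a majority (≥22).

Option 4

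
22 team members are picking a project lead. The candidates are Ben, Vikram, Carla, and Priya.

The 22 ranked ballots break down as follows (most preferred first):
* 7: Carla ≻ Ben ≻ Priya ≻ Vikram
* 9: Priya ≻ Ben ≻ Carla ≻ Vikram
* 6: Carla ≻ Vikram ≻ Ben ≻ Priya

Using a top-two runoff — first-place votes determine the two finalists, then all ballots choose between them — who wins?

Carla

Round 1 first-place votes: Ben 0, Vikram 0, Carla 13, Priya 9. Carla and Priya advance.
Runoff: Carla is ranked above Priya on 13 ballots, Priya above Carla on 9.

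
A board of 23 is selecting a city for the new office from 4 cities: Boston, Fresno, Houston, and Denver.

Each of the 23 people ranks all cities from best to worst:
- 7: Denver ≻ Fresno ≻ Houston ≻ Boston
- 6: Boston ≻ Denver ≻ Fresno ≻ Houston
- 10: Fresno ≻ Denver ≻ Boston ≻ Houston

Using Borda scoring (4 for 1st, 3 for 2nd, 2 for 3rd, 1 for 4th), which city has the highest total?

Boston: 7×1 + 6×4 + 10×2 = 51
Fresno: 7×3 + 6×2 + 10×4 = 73
Houston: 7×2 + 6×1 + 10×1 = 30
Denver: 7×4 + 6×3 + 10×3 = 76

Denver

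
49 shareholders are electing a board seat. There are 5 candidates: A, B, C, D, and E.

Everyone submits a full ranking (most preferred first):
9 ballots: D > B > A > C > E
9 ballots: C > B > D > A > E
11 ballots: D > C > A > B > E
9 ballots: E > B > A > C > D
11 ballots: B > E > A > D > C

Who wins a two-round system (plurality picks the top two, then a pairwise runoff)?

B

Round 1 first-place votes: A 0, B 11, C 9, D 20, E 9. D and B advance.
Runoff: D is ranked above B on 20 ballots, B above D on 29.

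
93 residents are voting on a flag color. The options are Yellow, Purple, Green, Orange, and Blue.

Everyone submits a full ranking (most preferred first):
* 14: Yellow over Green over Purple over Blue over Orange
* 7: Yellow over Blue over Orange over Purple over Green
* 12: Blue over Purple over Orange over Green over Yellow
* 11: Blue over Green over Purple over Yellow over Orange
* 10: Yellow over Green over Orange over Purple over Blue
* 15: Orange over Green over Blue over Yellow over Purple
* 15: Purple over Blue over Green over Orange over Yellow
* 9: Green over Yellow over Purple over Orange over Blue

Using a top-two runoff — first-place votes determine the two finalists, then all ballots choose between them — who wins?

Round 1 first-place votes: Yellow 31, Purple 15, Green 9, Orange 15, Blue 23. Yellow and Blue advance.
Runoff: Yellow is ranked above Blue on 40 ballots, Blue above Yellow on 53.

Blue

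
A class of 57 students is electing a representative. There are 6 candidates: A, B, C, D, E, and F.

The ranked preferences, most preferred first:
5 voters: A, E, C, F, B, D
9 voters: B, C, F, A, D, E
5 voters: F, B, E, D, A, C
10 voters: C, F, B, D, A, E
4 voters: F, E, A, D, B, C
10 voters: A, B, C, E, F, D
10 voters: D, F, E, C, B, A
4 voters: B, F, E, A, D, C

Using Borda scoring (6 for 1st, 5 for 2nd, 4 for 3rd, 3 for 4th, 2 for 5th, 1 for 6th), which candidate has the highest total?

F

A: 5×6 + 9×3 + 5×2 + 10×2 + 4×4 + 10×6 + 10×1 + 4×3 = 185
B: 5×2 + 9×6 + 5×5 + 10×4 + 4×2 + 10×5 + 10×2 + 4×6 = 231
C: 5×4 + 9×5 + 5×1 + 10×6 + 4×1 + 10×4 + 10×3 + 4×1 = 208
D: 5×1 + 9×2 + 5×3 + 10×3 + 4×3 + 10×1 + 10×6 + 4×2 = 158
E: 5×5 + 9×1 + 5×4 + 10×1 + 4×5 + 10×3 + 10×4 + 4×4 = 170
F: 5×3 + 9×4 + 5×6 + 10×5 + 4×6 + 10×2 + 10×5 + 4×5 = 245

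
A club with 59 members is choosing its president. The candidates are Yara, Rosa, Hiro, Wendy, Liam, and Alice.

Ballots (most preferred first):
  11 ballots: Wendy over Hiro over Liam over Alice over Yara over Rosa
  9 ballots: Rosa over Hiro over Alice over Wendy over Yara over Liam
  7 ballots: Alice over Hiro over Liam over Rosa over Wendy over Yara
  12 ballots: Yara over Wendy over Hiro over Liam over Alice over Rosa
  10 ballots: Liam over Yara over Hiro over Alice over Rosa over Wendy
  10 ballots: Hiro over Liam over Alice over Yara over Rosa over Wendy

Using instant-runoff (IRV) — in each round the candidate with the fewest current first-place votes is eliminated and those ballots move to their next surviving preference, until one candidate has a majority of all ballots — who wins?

Round 1: Yara 12, Rosa 9, Hiro 10, Wendy 11, Liam 10, Alice 7. Alice eliminated.
Round 2: Yara 12, Rosa 9, Hiro 17, Wendy 11, Liam 10. Rosa eliminated.
Round 3: Yara 12, Hiro 26, Wendy 11, Liam 10. Liam eliminated.
Round 4: Yara 22, Hiro 26, Wendy 11. Wendy eliminated.
Round 5: Yara 22, Hiro 37. Hiro has a majority (≥30).

Hiro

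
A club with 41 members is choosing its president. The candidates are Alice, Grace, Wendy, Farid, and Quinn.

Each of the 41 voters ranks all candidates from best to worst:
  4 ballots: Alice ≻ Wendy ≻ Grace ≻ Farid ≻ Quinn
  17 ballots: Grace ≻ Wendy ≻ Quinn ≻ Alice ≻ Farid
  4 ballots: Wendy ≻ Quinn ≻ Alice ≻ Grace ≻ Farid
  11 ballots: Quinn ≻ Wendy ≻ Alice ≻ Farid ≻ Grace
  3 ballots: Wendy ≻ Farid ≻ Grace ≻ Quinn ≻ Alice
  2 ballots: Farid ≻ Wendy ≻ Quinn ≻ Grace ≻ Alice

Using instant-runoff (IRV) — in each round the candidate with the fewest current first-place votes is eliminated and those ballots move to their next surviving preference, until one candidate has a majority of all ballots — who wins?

Wendy

Round 1: Alice 4, Grace 17, Wendy 7, Farid 2, Quinn 11. Farid eliminated.
Round 2: Alice 4, Grace 17, Wendy 9, Quinn 11. Alice eliminated.
Round 3: Grace 17, Wendy 13, Quinn 11. Quinn eliminated.
Round 4: Grace 17, Wendy 24. Wendy has a majority (≥21).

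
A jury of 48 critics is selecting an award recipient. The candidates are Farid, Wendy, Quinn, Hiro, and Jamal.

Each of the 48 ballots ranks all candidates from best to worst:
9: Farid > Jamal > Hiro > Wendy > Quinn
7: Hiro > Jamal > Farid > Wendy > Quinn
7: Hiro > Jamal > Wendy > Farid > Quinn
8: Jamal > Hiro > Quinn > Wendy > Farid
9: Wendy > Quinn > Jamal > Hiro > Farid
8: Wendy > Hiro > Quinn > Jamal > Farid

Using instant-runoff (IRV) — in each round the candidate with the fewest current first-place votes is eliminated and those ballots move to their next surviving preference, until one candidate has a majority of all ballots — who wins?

Round 1: Farid 9, Wendy 17, Quinn 0, Hiro 14, Jamal 8. Quinn eliminated.
Round 2: Farid 9, Wendy 17, Hiro 14, Jamal 8. Jamal eliminated.
Round 3: Farid 9, Wendy 17, Hiro 22. Farid eliminated.
Round 4: Wendy 17, Hiro 31. Hiro has a majority (≥25).

Hiro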